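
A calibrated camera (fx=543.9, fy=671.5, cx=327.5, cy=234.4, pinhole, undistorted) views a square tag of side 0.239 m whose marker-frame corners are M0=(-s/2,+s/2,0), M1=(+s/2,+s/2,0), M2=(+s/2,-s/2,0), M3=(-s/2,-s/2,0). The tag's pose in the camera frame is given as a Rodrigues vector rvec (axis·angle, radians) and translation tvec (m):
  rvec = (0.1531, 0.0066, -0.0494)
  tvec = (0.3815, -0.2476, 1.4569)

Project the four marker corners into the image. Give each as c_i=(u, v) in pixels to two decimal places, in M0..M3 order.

Intrinsics K: fx=543.9, fy=671.5, cx=327.5, cy=234.4
Marker side s = 0.239 m; corners in marker frame (Z=0):
  M0 = (-0.1195, +0.1195, 0)
  M1 = (+0.1195, +0.1195, 0)
  M2 = (+0.1195, -0.1195, 0)
  M3 = (-0.1195, -0.1195, 0)
rvec = (0.1531, 0.0066, -0.0494), |rvec| = θ = 0.16101 rad = 9.225°
Rodrigues: sinθ=0.16031, 1−cosθ=0.01293; R = I + sinθ·[k]× + (1−cosθ)·[k]×²:
    [+0.99876 +0.04969 +0.00280]
    [-0.04868 +0.98709 -0.15260]
    [-0.01034 +0.15228 +0.98828]
t = (0.3815, -0.2476, 1.4569) m
M0: Pc = R·M0+t = (+0.26809, -0.12383, +1.47633); u = 543.9·(+0.26809)/1.47633 + 327.5 = 426.2664, v = 671.5·(-0.12383)/1.47633 + 234.4 = 178.0789
M1: Pc = R·M1+t = (+0.50679, -0.13546, +1.47386); u = 543.9·(+0.50679)/1.47386 + 327.5 = 514.5211, v = 671.5·(-0.13546)/1.47386 + 234.4 = 172.6833
M2: Pc = R·M2+t = (+0.49491, -0.37137, +1.43747); u = 543.9·(+0.49491)/1.43747 + 327.5 = 514.7625, v = 671.5·(-0.37137)/1.43747 + 234.4 = 60.9156
M3: Pc = R·M3+t = (+0.25621, -0.35974, +1.43994); u = 543.9·(+0.25621)/1.43994 + 327.5 = 424.2767, v = 671.5·(-0.35974)/1.43994 + 234.4 = 66.6394

c0=(426.27, 178.08) c1=(514.52, 172.68) c2=(514.76, 60.92) c3=(424.28, 66.64)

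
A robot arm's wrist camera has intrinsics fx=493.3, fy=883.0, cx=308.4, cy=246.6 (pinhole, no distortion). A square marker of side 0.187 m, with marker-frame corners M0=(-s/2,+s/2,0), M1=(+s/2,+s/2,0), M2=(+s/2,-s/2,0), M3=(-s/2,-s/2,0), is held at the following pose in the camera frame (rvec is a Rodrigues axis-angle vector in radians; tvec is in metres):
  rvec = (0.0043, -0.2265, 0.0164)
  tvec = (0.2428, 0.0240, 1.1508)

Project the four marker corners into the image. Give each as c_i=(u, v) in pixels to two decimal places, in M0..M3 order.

Intrinsics K: fx=493.3, fy=883.0, cx=308.4, cy=246.6
Marker side s = 0.187 m; corners in marker frame (Z=0):
  M0 = (-0.0935, +0.0935, 0)
  M1 = (+0.0935, +0.0935, 0)
  M2 = (+0.0935, -0.0935, 0)
  M3 = (-0.0935, -0.0935, 0)
rvec = (0.0043, -0.2265, 0.0164), |rvec| = θ = 0.22713 rad = 13.014°
Rodrigues: sinθ=0.22519, 1−cosθ=0.02568; R = I + sinθ·[k]× + (1−cosθ)·[k]×²:
    [+0.97433 -0.01674 -0.22452]
    [+0.01577 +0.99986 -0.00611]
    [+0.22459 +0.00241 +0.97445]
t = (0.2428, 0.0240, 1.1508) m
M0: Pc = R·M0+t = (+0.15014, +0.11601, +1.13003); u = 493.3·(+0.15014)/1.13003 + 308.4 = 373.9397, v = 883.0·(+0.11601)/1.13003 + 246.6 = 337.2513
M1: Pc = R·M1+t = (+0.33233, +0.11896, +1.17203); u = 493.3·(+0.33233)/1.17203 + 308.4 = 448.2778, v = 883.0·(+0.11896)/1.17203 + 246.6 = 336.2252
M2: Pc = R·M2+t = (+0.33546, -0.06801, +1.17157); u = 493.3·(+0.33546)/1.17157 + 308.4 = 449.6501, v = 883.0·(-0.06801)/1.17157 + 246.6 = 195.3405
M3: Pc = R·M3+t = (+0.15327, -0.07096, +1.12957); u = 493.3·(+0.15327)/1.12957 + 308.4 = 375.3333, v = 883.0·(-0.07096)/1.12957 + 246.6 = 191.1287

c0=(373.94, 337.25) c1=(448.28, 336.23) c2=(449.65, 195.34) c3=(375.33, 191.13)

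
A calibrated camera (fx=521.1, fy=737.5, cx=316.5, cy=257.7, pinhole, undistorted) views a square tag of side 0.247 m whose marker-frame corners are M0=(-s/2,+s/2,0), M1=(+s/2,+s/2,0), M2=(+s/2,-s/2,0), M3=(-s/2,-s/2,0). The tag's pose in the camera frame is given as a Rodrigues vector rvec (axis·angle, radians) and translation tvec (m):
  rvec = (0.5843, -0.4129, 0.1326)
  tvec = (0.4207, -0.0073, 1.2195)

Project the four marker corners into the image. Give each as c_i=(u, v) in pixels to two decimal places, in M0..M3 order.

c0=(434.64, 314.18) c1=(513.41, 310.64) c2=(559.07, 191.23) c3=(475.59, 184.12)

Intrinsics K: fx=521.1, fy=737.5, cx=316.5, cy=257.7
Marker side s = 0.247 m; corners in marker frame (Z=0):
  M0 = (-0.1235, +0.1235, 0)
  M1 = (+0.1235, +0.1235, 0)
  M2 = (+0.1235, -0.1235, 0)
  M3 = (-0.1235, -0.1235, 0)
rvec = (0.5843, -0.4129, 0.1326), |rvec| = θ = 0.72765 rad = 41.691°
Rodrigues: sinθ=0.66512, 1−cosθ=0.25326; R = I + sinθ·[k]× + (1−cosθ)·[k]×²:
    [+0.91004 -0.23660 -0.34036]
    [+0.00581 +0.82829 -0.56027]
    [+0.41448 +0.50790 +0.75515]
t = (0.4207, -0.0073, 1.2195) m
M0: Pc = R·M0+t = (+0.27909, +0.09428, +1.23104); u = 521.1·(+0.27909)/1.23104 + 316.5 = 434.6389, v = 737.5·(+0.09428)/1.23104 + 257.7 = 314.1799
M1: Pc = R·M1+t = (+0.50387, +0.09571, +1.33341); u = 521.1·(+0.50387)/1.33341 + 316.5 = 513.4131, v = 737.5·(+0.09571)/1.33341 + 257.7 = 310.6366
M2: Pc = R·M2+t = (+0.56231, -0.10888, +1.20796); u = 521.1·(+0.56231)/1.20796 + 316.5 = 559.0739, v = 737.5·(-0.10888)/1.20796 + 257.7 = 191.2274
M3: Pc = R·M3+t = (+0.33753, -0.11031, +1.10559); u = 521.1·(+0.33753)/1.10559 + 316.5 = 475.5893, v = 737.5·(-0.11031)/1.10559 + 257.7 = 184.1157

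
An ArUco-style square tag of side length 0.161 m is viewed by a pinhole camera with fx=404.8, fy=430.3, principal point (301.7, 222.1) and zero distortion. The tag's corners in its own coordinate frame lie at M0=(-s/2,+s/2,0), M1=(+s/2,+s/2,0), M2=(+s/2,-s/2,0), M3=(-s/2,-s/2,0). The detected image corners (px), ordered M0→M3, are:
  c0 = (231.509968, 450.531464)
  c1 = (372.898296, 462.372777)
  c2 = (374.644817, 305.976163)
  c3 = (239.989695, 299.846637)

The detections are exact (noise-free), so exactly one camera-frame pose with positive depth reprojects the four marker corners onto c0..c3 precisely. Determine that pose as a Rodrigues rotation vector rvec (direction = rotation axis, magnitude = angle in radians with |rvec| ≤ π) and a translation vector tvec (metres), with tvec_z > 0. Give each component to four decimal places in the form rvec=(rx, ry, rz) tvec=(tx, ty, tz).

rvec=(-0.1486, 0.0983, 0.0313) tvec=(0.0023, 0.1701, 0.4703)

Intrinsics K: fx=404.8, fy=430.3, cx=301.7, cy=222.1
Marker side s = 0.161 m; corners in marker frame (Z=0):
  M0 = (-0.0805, +0.0805, 0)
  M1 = (+0.0805, +0.0805, 0)
  M2 = (+0.0805, -0.0805, 0)
  M3 = (-0.0805, -0.0805, 0)
Detected image corners:
  c0 = (231.509968, 450.531464) px
  c1 = (372.898296, 462.372777) px
  c2 = (374.644817, 305.976163) px
  c3 = (239.989695, 299.846637) px
Planar DLT: solve 8×8 A·h = b for H (H[2,2]=1):
  H  [+791.88156 -126.86387 +303.64213]
  H  [-25.45487 +835.32589 +377.68347]
  H  [-0.21287 -0.31089 +1.00000]
B = K⁻¹H; ‖b₁‖=2.126169, ‖b₂‖=2.126169; λ = 2/(‖b₁‖+‖b₂‖) = 0.470329, sign → tz>0 ⇒ λ=+0.470329
r₁ = λ·B[:,0] = (+0.99469,+0.02385,-0.10012); r₂ = λ·B[:,1] = (-0.03842,+0.98851,-0.14622)
r₃ = r₁×r₂ = (+0.09548,+0.14929,+0.98417); SVD([r₁ r₂ r₃]) → R = UVᵀ:
  R  [+0.99469 -0.03842 +0.09548]
  R  [+0.02385 +0.98851 +0.14929]
  R  [-0.10012 -0.14622 +0.98417]
t = (+0.00226, +0.17006, +0.47033) m
tr R = 2.967368; θ = arccos((tr R − 1)/2) = 0.180889 rad = 10.364°
axis k = ((R−Rᵀ)₃₂, (R−Rᵀ)₁₃, (R−Rᵀ)₂₁) / (2 sinθ) = (-0.821301, +0.543608, +0.173075)
rvec = θ·k = (-0.148565, +0.098333, +0.031307)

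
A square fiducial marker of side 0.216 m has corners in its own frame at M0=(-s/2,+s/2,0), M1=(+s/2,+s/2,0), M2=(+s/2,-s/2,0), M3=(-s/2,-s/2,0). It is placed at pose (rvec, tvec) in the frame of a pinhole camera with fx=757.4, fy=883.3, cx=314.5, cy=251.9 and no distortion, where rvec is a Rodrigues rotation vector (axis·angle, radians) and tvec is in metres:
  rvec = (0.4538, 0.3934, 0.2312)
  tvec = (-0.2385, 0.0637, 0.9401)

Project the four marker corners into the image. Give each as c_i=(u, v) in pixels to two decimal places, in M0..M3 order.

Intrinsics K: fx=757.4, fy=883.3, cx=314.5, cy=251.9
Marker side s = 0.216 m; corners in marker frame (Z=0):
  M0 = (-0.1080, +0.1080, 0)
  M1 = (+0.1080, +0.1080, 0)
  M2 = (+0.1080, -0.1080, 0)
  M3 = (-0.1080, -0.1080, 0)
rvec = (0.4538, 0.3934, 0.2312), |rvec| = θ = 0.64355 rad = 36.872°
Rodrigues: sinθ=0.60004, 1−cosθ=0.20003; R = I + sinθ·[k]× + (1−cosθ)·[k]×²:
    [+0.89944 -0.12934 +0.41748]
    [+0.30179 +0.87472 -0.37919]
    [-0.31613 +0.46705 +0.82579]
t = (-0.2385, 0.0637, 0.9401) m
M0: Pc = R·M0+t = (-0.34961, +0.12558, +1.02468); u = 757.4·(-0.34961)/1.02468 + 314.5 = 56.0852, v = 883.3·(+0.12558)/1.02468 + 251.9 = 360.1496
M1: Pc = R·M1+t = (-0.15533, +0.19076, +0.95640); u = 757.4·(-0.15533)/0.95640 + 314.5 = 191.4896, v = 883.3·(+0.19076)/0.95640 + 251.9 = 428.0831
M2: Pc = R·M2+t = (-0.12739, +0.00182, +0.85552); u = 757.4·(-0.12739)/0.85552 + 314.5 = 201.7185, v = 883.3·(+0.00182)/0.85552 + 251.9 = 253.7830
M3: Pc = R·M3+t = (-0.32167, -0.06336, +0.92380); u = 757.4·(-0.32167)/0.92380 + 314.5 = 50.7714, v = 883.3·(-0.06336)/0.92380 + 251.9 = 191.3145

c0=(56.09, 360.15) c1=(191.49, 428.08) c2=(201.72, 253.78) c3=(50.77, 191.31)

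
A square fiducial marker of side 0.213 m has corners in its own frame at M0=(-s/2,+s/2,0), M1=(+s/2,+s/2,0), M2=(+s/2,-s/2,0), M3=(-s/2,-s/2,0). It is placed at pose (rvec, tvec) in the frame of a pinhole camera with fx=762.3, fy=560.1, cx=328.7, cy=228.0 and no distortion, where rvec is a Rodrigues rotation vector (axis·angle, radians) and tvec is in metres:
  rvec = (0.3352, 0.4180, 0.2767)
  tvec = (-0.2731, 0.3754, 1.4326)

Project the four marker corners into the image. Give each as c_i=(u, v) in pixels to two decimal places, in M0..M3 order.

c0=(133.18, 390.25) c1=(222.43, 425.92) c2=(239.26, 357.54) c3=(144.20, 323.45)

Intrinsics K: fx=762.3, fy=560.1, cx=328.7, cy=228.0
Marker side s = 0.213 m; corners in marker frame (Z=0):
  M0 = (-0.1065, +0.1065, 0)
  M1 = (+0.1065, +0.1065, 0)
  M2 = (+0.1065, -0.1065, 0)
  M3 = (-0.1065, -0.1065, 0)
rvec = (0.3352, 0.4180, 0.2767), |rvec| = θ = 0.60303 rad = 34.551°
Rodrigues: sinθ=0.56714, 1−cosθ=0.17638; R = I + sinθ·[k]× + (1−cosθ)·[k]×²:
    [+0.87812 -0.19227 +0.43811]
    [+0.32819 +0.90837 -0.25915]
    [-0.34814 +0.37135 +0.86076]
t = (-0.2731, 0.3754, 1.4326) m
M0: Pc = R·M0+t = (-0.38710, +0.43719, +1.50923); u = 762.3·(-0.38710)/1.50923 + 328.7 = 133.1800, v = 560.1·(+0.43719)/1.50923 + 228.0 = 390.2484
M1: Pc = R·M1+t = (-0.20006, +0.50709, +1.43507); u = 762.3·(-0.20006)/1.43507 + 328.7 = 222.4309, v = 560.1·(+0.50709)/1.43507 + 228.0 = 425.9155
M2: Pc = R·M2+t = (-0.15910, +0.31361, +1.35597); u = 762.3·(-0.15910)/1.35597 + 328.7 = 239.2555, v = 560.1·(+0.31361)/1.35597 + 228.0 = 357.5405
M3: Pc = R·M3+t = (-0.34614, +0.24371, +1.43013); u = 762.3·(-0.34614)/1.43013 + 328.7 = 144.1959, v = 560.1·(+0.24371)/1.43013 + 228.0 = 323.4460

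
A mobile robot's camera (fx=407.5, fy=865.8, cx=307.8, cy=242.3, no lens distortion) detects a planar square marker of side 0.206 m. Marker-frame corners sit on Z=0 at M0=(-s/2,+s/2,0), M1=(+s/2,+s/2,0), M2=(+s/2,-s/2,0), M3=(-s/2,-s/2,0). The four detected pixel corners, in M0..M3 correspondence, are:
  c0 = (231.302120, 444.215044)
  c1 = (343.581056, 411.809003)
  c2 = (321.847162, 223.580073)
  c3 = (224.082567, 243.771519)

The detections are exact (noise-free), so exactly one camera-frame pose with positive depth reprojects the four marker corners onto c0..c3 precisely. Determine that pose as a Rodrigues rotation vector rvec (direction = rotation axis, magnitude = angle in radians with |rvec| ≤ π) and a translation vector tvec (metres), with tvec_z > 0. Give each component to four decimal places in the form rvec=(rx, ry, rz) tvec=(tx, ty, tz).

Intrinsics K: fx=407.5, fy=865.8, cx=307.8, cy=242.3
Marker side s = 0.206 m; corners in marker frame (Z=0):
  M0 = (-0.1030, +0.1030, 0)
  M1 = (+0.1030, +0.1030, 0)
  M2 = (+0.1030, -0.1030, 0)
  M3 = (-0.1030, -0.1030, 0)
Detected image corners:
  c0 = (231.302120, 444.215044) px
  c1 = (343.581056, 411.809003) px
  c2 = (321.847162, 223.580073) px
  c3 = (224.082567, 243.771519) px
Planar DLT: solve 8×8 A·h = b for H (H[2,2]=1):
  H  [+566.22888 -125.07304 +280.81938]
  H  [-55.91780 +711.18244 +323.55422]
  H  [+0.21040 -0.69989 +1.00000]
B = K⁻¹H; ‖b₁‖=1.254544, ‖b₂‖=1.254544; λ = 2/(‖b₁‖+‖b₂‖) = 0.797102, sign → tz>0 ⇒ λ=+0.797102
r₁ = λ·B[:,0] = (+0.98091,-0.09842,+0.16771); r₂ = λ·B[:,1] = (+0.17674,+0.81088,-0.55789)
r₃ = r₁×r₂ = (-0.08109,+0.57688,+0.81280); SVD([r₁ r₂ r₃]) → R = UVᵀ:
  R  [+0.98091 +0.17674 -0.08109]
  R  [-0.09842 +0.81088 +0.57688]
  R  [+0.16771 -0.55789 +0.81280]
t = (-0.05278, +0.07481, +0.79710) m
tr R = 2.604589; θ = arccos((tr R − 1)/2) = 0.639667 rad = 36.650°
axis k = ((R−Rᵀ)₃₂, (R−Rᵀ)₁₃, (R−Rᵀ)₂₁) / (2 sinθ) = (-0.950501, -0.208397, -0.230475)
rvec = θ·k = (-0.608004, -0.133304, -0.147427)

rvec=(-0.6080, -0.1333, -0.1474) tvec=(-0.0528, 0.0748, 0.7971)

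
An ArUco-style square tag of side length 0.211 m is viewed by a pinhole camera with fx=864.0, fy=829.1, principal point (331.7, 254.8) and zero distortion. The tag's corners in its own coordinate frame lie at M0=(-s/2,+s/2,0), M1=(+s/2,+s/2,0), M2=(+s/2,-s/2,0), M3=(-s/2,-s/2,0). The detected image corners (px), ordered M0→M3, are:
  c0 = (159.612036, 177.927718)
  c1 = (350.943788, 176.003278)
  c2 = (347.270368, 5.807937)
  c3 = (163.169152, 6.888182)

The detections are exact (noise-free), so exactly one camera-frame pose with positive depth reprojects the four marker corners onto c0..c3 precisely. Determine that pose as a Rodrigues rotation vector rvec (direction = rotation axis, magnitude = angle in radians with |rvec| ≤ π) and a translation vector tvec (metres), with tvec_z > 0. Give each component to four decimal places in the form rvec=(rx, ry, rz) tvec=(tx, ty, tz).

Intrinsics K: fx=864.0, fy=829.1, cx=331.7, cy=254.8
Marker side s = 0.211 m; corners in marker frame (Z=0):
  M0 = (-0.1055, +0.1055, 0)
  M1 = (+0.1055, +0.1055, 0)
  M2 = (+0.1055, -0.1055, 0)
  M3 = (-0.1055, -0.1055, 0)
Detected image corners:
  c0 = (159.612036, 177.927718) px
  c1 = (350.943788, 176.003278) px
  c2 = (347.270368, 5.807937) px
  c3 = (163.169152, 6.888182) px
Planar DLT: solve 8×8 A·h = b for H (H[2,2]=1):
  H  [+894.89678 -46.28272 +255.46456]
  H  [-5.07959 +791.87613 +90.01201]
  H  [+0.02184 -0.18256 +1.00000]
B = K⁻¹H; ‖b₁‖=1.027687, ‖b₂‖=1.027687; λ = 2/(‖b₁‖+‖b₂‖) = 0.973059, sign → tz>0 ⇒ λ=+0.973059
r₁ = λ·B[:,0] = (+0.99970,-0.01249,+0.02125); r₂ = λ·B[:,1] = (+0.01607,+0.98396,-0.17764)
r₃ = r₁×r₂ = (-0.01869,+0.17793,+0.98387); SVD([r₁ r₂ r₃]) → R = UVᵀ:
  R  [+0.99970 +0.01607 -0.01869]
  R  [-0.01249 +0.98396 +0.17793]
  R  [+0.02125 -0.17764 +0.98387]
t = (-0.08586, -0.19340, +0.97306) m
tr R = 2.967526; θ = arccos((tr R − 1)/2) = 0.180449 rad = 10.339°
axis k = ((R−Rᵀ)₃₂, (R−Rᵀ)₁₃, (R−Rᵀ)₂₁) / (2 sinθ) = (-0.990596, -0.111292, -0.079585)
rvec = θ·k = (-0.178752, -0.020082, -0.014361)

rvec=(-0.1788, -0.0201, -0.0144) tvec=(-0.0859, -0.1934, 0.9731)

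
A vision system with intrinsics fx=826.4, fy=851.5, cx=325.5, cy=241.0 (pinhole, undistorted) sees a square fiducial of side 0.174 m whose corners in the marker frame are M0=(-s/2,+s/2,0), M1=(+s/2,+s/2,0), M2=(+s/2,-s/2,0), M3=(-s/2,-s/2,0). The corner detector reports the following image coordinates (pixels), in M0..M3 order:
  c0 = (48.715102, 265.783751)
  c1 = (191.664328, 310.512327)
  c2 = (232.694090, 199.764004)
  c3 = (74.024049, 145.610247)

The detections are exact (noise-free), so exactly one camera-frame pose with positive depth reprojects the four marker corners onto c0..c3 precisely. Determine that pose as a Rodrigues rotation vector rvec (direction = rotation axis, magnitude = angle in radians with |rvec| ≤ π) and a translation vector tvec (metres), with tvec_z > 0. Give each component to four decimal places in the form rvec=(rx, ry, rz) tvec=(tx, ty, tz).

rvec=(0.6762, -0.0706, 0.3653) tvec=(-0.2126, -0.0076, 0.9329)

Intrinsics K: fx=826.4, fy=851.5, cx=325.5, cy=241.0
Marker side s = 0.174 m; corners in marker frame (Z=0):
  M0 = (-0.0870, +0.0870, 0)
  M1 = (+0.0870, +0.0870, 0)
  M2 = (+0.0870, -0.0870, 0)
  M3 = (-0.0870, -0.0870, 0)
Detected image corners:
  c0 = (48.715102, 265.783751) px
  c1 = (191.664328, 310.512327) px
  c2 = (232.694090, 199.764004) px
  c3 = (74.024049, 145.610247) px
Planar DLT: solve 8×8 A·h = b for H (H[2,2]=1):
  H  [+890.77560 -103.60589 +137.12300]
  H  [+327.40383 +811.00011 +234.05911]
  H  [+0.19431 +0.64183 +1.00000]
B = K⁻¹H; ‖b₁‖=1.071944, ‖b₂‖=1.071944; λ = 2/(‖b₁‖+‖b₂‖) = 0.932884, sign → tz>0 ⇒ λ=+0.932884
r₁ = λ·B[:,0] = (+0.93416,+0.30739,+0.18127); r₂ = λ·B[:,1] = (-0.35279,+0.71905,+0.59876)
r₃ = r₁×r₂ = (+0.05371,-0.62328,+0.78015); SVD([r₁ r₂ r₃]) → R = UVᵀ:
  R  [+0.93416 -0.35279 +0.05371]
  R  [+0.30739 +0.71905 -0.62328]
  R  [+0.18127 +0.59876 +0.78015]
t = (-0.21265, -0.00760, +0.93288) m
tr R = 2.433357; θ = arccos((tr R − 1)/2) = 0.771768 rad = 44.219°
axis k = ((R−Rᵀ)₃₂, (R−Rᵀ)₁₃, (R−Rᵀ)₂₁) / (2 sinθ) = (+0.876133, -0.091447, +0.473316)
rvec = θ·k = (+0.676172, -0.070576, +0.365290)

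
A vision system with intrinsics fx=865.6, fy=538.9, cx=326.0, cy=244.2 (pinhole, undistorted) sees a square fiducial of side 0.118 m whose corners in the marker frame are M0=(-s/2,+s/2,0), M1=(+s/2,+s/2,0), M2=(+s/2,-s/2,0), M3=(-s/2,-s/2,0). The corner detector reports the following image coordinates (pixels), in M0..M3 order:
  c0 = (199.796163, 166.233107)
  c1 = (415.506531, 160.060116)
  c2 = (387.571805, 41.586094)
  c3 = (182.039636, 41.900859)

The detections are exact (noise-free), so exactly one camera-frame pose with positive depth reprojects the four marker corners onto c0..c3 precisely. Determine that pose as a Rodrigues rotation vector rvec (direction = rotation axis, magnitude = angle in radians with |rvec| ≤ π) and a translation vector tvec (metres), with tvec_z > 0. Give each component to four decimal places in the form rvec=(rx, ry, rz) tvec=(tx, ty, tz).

rvec=(-0.2287, -0.1818, -0.0959) tvec=(-0.0153, -0.1273, 0.4783)

Intrinsics K: fx=865.6, fy=538.9, cx=326.0, cy=244.2
Marker side s = 0.118 m; corners in marker frame (Z=0):
  M0 = (-0.0590, +0.0590, 0)
  M1 = (+0.0590, +0.0590, 0)
  M2 = (+0.0590, -0.0590, 0)
  M3 = (-0.0590, -0.0590, 0)
Detected image corners:
  c0 = (199.796163, 166.233107) px
  c1 = (415.506531, 160.060116) px
  c2 = (387.571805, 41.586094) px
  c3 = (182.039636, 41.900859) px
Planar DLT: solve 8×8 A·h = b for H (H[2,2]=1):
  H  [+1901.33038 +60.55100 +298.38923]
  H  [+13.82684 +981.89481 +100.78622]
  H  [+0.39684 -0.45258 +1.00000]
B = K⁻¹H; ‖b₁‖=2.090891, ‖b₂‖=2.090891; λ = 2/(‖b₁‖+‖b₂‖) = 0.478265, sign → tz>0 ⇒ λ=+0.478265
r₁ = λ·B[:,0] = (+0.97905,-0.07373,+0.18980); r₂ = λ·B[:,1] = (+0.11498,+0.96950,-0.21645)
r₃ = r₁×r₂ = (-0.16805,+0.23374,+0.95767); SVD([r₁ r₂ r₃]) → R = UVᵀ:
  R  [+0.97905 +0.11498 -0.16805]
  R  [-0.07373 +0.96950 +0.23374]
  R  [+0.18980 -0.21645 +0.95767]
t = (-0.01526, -0.12728, +0.47827) m
tr R = 2.906218; θ = arccos((tr R − 1)/2) = 0.307448 rad = 17.615°
axis k = ((R−Rᵀ)₃₂, (R−Rᵀ)₁₃, (R−Rᵀ)₂₁) / (2 sinθ) = (-0.743802, -0.591227, -0.311785)
rvec = θ·k = (-0.228680, -0.181772, -0.095858)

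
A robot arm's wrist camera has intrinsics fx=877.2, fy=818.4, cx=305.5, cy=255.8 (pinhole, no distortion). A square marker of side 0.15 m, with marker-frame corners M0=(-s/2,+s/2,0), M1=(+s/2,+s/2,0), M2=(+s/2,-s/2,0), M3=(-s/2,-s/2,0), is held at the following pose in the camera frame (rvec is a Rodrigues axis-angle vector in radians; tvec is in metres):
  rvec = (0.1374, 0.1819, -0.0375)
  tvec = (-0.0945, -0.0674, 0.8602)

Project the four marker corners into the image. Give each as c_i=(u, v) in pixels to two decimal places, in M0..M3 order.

Intrinsics K: fx=877.2, fy=818.4, cx=305.5, cy=255.8
Marker side s = 0.15 m; corners in marker frame (Z=0):
  M0 = (-0.0750, +0.0750, 0)
  M1 = (+0.0750, +0.0750, 0)
  M2 = (+0.0750, -0.0750, 0)
  M3 = (-0.0750, -0.0750, 0)
rvec = (0.1374, 0.1819, -0.0375), |rvec| = θ = 0.23103 rad = 13.237°
Rodrigues: sinθ=0.22898, 1−cosθ=0.02657; R = I + sinθ·[k]× + (1−cosθ)·[k]×²:
    [+0.98283 +0.04961 +0.17772]
    [-0.02473 +0.98990 -0.13958]
    [-0.18285 +0.13279 +0.97413]
t = (-0.0945, -0.0674, 0.8602) m
M0: Pc = R·M0+t = (-0.16449, +0.00870, +0.88387); u = 877.2·(-0.16449)/0.88387 + 305.5 = 142.2502, v = 818.4·(+0.00870)/0.88387 + 255.8 = 263.8529
M1: Pc = R·M1+t = (-0.01707, +0.00499, +0.85645); u = 877.2·(-0.01707)/0.85645 + 305.5 = 288.0192, v = 818.4·(+0.00499)/0.85645 + 255.8 = 260.5666
M2: Pc = R·M2+t = (-0.02451, -0.14350, +0.83653); u = 877.2·(-0.02451)/0.83653 + 305.5 = 279.8000, v = 818.4·(-0.14350)/0.83653 + 255.8 = 115.4124
M3: Pc = R·M3+t = (-0.17193, -0.13979, +0.86395); u = 877.2·(-0.17193)/0.86395 + 305.5 = 130.9313, v = 818.4·(-0.13979)/0.86395 + 255.8 = 123.3826

c0=(142.25, 263.85) c1=(288.02, 260.57) c2=(279.80, 115.41) c3=(130.93, 123.38)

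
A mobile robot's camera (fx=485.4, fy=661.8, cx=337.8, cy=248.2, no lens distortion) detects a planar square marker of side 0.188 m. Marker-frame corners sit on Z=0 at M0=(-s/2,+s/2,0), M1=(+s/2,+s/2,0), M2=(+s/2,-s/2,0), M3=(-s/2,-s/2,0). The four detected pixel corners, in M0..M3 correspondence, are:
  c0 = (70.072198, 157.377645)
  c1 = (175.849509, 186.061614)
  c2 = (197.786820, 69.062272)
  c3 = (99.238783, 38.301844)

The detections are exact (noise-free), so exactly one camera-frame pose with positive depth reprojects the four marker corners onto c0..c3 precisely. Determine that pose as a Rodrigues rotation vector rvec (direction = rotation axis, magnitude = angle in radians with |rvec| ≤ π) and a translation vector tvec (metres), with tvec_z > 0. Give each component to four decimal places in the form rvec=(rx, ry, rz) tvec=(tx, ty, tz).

rvec=(-0.2999, -0.1934, 0.1636) tvec=(-0.3835, -0.1920, 0.9270)

Intrinsics K: fx=485.4, fy=661.8, cx=337.8, cy=248.2
Marker side s = 0.188 m; corners in marker frame (Z=0):
  M0 = (-0.0940, +0.0940, 0)
  M1 = (+0.0940, +0.0940, 0)
  M2 = (+0.0940, -0.0940, 0)
  M3 = (-0.0940, -0.0940, 0)
Detected image corners:
  c0 = (70.072198, 157.377645) px
  c1 = (175.849509, 186.061614) px
  c2 = (197.786820, 69.062272) px
  c3 = (99.238783, 38.301844) px
Planar DLT: solve 8×8 A·h = b for H (H[2,2]=1):
  H  [+566.86954 -180.66966 +136.98644]
  H  [+178.23867 +590.34191 +111.10607]
  H  [+0.17719 -0.33208 +1.00000]
B = K⁻¹H; ‖b₁‖=1.078701, ‖b₂‖=1.078701; λ = 2/(‖b₁‖+‖b₂‖) = 0.927041, sign → tz>0 ⇒ λ=+0.927041
r₁ = λ·B[:,0] = (+0.96832,+0.18807,+0.16426); r₂ = λ·B[:,1] = (-0.13081,+0.94240,-0.30785)
r₃ = r₁×r₂ = (-0.21270,+0.27661,+0.93715); SVD([r₁ r₂ r₃]) → R = UVᵀ:
  R  [+0.96832 -0.13081 -0.21270]
  R  [+0.18807 +0.94240 +0.27661]
  R  [+0.16426 -0.30785 +0.93715]
t = (-0.38352, -0.19204, +0.92704) m
tr R = 2.847869; θ = arccos((tr R − 1)/2) = 0.392556 rad = 22.492°
axis k = ((R−Rᵀ)₃₂, (R−Rᵀ)₁₃, (R−Rᵀ)₂₁) / (2 sinθ) = (-0.763900, -0.492694, +0.416784)
rvec = θ·k = (-0.299873, -0.193410, +0.163611)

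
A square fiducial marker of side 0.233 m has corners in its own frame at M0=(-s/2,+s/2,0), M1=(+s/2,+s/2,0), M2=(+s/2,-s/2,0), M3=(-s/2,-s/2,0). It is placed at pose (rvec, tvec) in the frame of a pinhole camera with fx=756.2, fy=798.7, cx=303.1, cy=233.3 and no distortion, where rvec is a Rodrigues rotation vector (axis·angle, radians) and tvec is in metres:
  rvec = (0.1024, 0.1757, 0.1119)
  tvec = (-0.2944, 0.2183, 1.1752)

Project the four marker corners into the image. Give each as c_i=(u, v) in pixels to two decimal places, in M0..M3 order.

Intrinsics K: fx=756.2, fy=798.7, cx=303.1, cy=233.3
Marker side s = 0.233 m; corners in marker frame (Z=0):
  M0 = (-0.1165, +0.1165, 0)
  M1 = (+0.1165, +0.1165, 0)
  M2 = (+0.1165, -0.1165, 0)
  M3 = (-0.1165, -0.1165, 0)
rvec = (0.1024, 0.1757, 0.1119), |rvec| = θ = 0.23212 rad = 13.299°
Rodrigues: sinθ=0.23004, 1−cosθ=0.02682; R = I + sinθ·[k]× + (1−cosθ)·[k]×²:
    [+0.97840 -0.10194 +0.17983]
    [+0.11985 +0.98855 -0.09170]
    [-0.16842 +0.11127 +0.97941]
t = (-0.2944, 0.2183, 1.1752) m
M0: Pc = R·M0+t = (-0.42026, +0.31950, +1.20778); u = 756.2·(-0.42026)/1.20778 + 303.1 = 39.9730, v = 798.7·(+0.31950)/1.20778 + 233.3 = 444.5852
M1: Pc = R·M1+t = (-0.19229, +0.34743, +1.16854); u = 756.2·(-0.19229)/1.16854 + 303.1 = 178.6614, v = 798.7·(+0.34743)/1.16854 + 233.3 = 470.7681
M2: Pc = R·M2+t = (-0.16854, +0.11710, +1.14262); u = 756.2·(-0.16854)/1.14262 + 303.1 = 191.5578, v = 798.7·(+0.11710)/1.14262 + 233.3 = 315.1520
M3: Pc = R·M3+t = (-0.39651, +0.08917, +1.18186); u = 756.2·(-0.39651)/1.18186 + 303.1 = 49.3988, v = 798.7·(+0.08917)/1.18186 + 233.3 = 293.5619

c0=(39.97, 444.59) c1=(178.66, 470.77) c2=(191.56, 315.15) c3=(49.40, 293.56)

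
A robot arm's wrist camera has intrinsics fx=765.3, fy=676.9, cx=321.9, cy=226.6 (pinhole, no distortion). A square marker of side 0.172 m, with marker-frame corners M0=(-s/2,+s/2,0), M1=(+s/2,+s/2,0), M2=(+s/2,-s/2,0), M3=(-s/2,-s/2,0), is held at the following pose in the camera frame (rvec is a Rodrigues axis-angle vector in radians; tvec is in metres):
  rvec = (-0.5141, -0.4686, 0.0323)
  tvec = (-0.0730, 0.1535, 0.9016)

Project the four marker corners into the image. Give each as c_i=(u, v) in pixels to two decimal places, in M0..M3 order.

c0=(189.52, 404.11) c1=(331.53, 408.57) c2=(319.17, 289.47) c3=(189.12, 275.85)

Intrinsics K: fx=765.3, fy=676.9, cx=321.9, cy=226.6
Marker side s = 0.172 m; corners in marker frame (Z=0):
  M0 = (-0.0860, +0.0860, 0)
  M1 = (+0.0860, +0.0860, 0)
  M2 = (+0.0860, -0.0860, 0)
  M3 = (-0.0860, -0.0860, 0)
rvec = (-0.5141, -0.4686, 0.0323), |rvec| = θ = 0.69637 rad = 39.899°
Rodrigues: sinθ=0.64144, 1−cosθ=0.23282; R = I + sinθ·[k]× + (1−cosθ)·[k]×²:
    [+0.89407 +0.08591 -0.43961]
    [+0.14542 +0.87260 +0.46628]
    [+0.42366 -0.48081 +0.76768]
t = (-0.0730, 0.1535, 0.9016) m
M0: Pc = R·M0+t = (-0.14250, +0.21604, +0.82382); u = 765.3·(-0.14250)/0.82382 + 321.9 = 189.5201, v = 676.9·(+0.21604)/0.82382 + 226.6 = 404.1110
M1: Pc = R·M1+t = (+0.01128, +0.24105, +0.89669); u = 765.3·(+0.01128)/0.89669 + 321.9 = 331.5260, v = 676.9·(+0.24105)/0.89669 + 226.6 = 408.5664
M2: Pc = R·M2+t = (-0.00350, +0.09096, +0.97938); u = 765.3·(-0.00350)/0.97938 + 321.9 = 319.1664, v = 676.9·(+0.09096)/0.97938 + 226.6 = 289.4681
M3: Pc = R·M3+t = (-0.15728, +0.06595, +0.90651); u = 765.3·(-0.15728)/0.90651 + 321.9 = 189.1219, v = 676.9·(+0.06595)/0.90651 + 226.6 = 275.8454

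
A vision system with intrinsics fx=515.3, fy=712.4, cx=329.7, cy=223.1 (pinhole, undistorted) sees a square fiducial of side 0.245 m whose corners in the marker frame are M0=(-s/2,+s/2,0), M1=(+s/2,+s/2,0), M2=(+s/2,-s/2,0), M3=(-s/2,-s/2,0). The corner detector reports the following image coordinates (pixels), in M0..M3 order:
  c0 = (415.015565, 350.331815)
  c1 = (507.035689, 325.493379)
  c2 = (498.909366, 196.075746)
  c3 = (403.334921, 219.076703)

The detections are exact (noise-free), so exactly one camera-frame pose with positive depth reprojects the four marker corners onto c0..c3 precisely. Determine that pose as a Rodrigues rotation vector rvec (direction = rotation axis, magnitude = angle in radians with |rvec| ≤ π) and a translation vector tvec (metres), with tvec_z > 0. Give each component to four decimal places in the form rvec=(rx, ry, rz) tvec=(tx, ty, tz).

Intrinsics K: fx=515.3, fy=712.4, cx=329.7, cy=223.1
Marker side s = 0.245 m; corners in marker frame (Z=0):
  M0 = (-0.1225, +0.1225, 0)
  M1 = (+0.1225, +0.1225, 0)
  M2 = (+0.1225, -0.1225, 0)
  M3 = (-0.1225, -0.1225, 0)
Detected image corners:
  c0 = (415.015565, 350.331815) px
  c1 = (507.035689, 325.493379) px
  c2 = (498.909366, 196.075746) px
  c3 = (403.334921, 219.076703) px
Planar DLT: solve 8×8 A·h = b for H (H[2,2]=1):
  H  [+421.16104 +106.82837 +456.64659]
  H  [-74.70753 +571.70382 +273.78459]
  H  [+0.08429 +0.14577 +1.00000]
B = K⁻¹H; ‖b₁‖=0.779156, ‖b₂‖=0.779156; λ = 2/(‖b₁‖+‖b₂‖) = 1.283441, sign → tz>0 ⇒ λ=+1.283441
r₁ = λ·B[:,0] = (+0.97975,-0.16847,+0.10819); r₂ = λ·B[:,1] = (+0.14637,+0.97138,+0.18708)
r₃ = r₁×r₂ = (-0.13661,-0.16746,+0.97637); SVD([r₁ r₂ r₃]) → R = UVᵀ:
  R  [+0.97975 +0.14637 -0.13661]
  R  [-0.16847 +0.97138 -0.16746]
  R  [+0.10819 +0.18708 +0.97637]
t = (+0.31618, +0.09131, +1.28344) m
tr R = 2.927497; θ = arccos((tr R − 1)/2) = 0.270083 rad = 15.475°
axis k = ((R−Rᵀ)₃₂, (R−Rᵀ)₁₃, (R−Rᵀ)₂₁) / (2 sinθ) = (+0.664410, -0.458742, -0.590013)
rvec = θ·k = (+0.179446, -0.123899, -0.159353)

rvec=(0.1794, -0.1239, -0.1594) tvec=(0.3162, 0.0913, 1.2834)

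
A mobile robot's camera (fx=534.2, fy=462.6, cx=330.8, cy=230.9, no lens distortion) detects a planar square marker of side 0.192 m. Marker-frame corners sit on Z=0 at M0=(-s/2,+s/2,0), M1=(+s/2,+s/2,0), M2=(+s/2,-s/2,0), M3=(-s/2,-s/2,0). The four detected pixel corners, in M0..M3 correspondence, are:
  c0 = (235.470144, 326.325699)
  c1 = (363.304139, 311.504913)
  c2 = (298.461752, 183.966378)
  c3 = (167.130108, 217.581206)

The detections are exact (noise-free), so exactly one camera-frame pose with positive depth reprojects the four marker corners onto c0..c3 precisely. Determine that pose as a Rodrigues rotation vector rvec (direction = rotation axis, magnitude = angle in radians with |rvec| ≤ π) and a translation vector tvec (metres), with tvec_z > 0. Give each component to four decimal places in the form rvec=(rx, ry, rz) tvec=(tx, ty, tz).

rvec=(0.4245, 0.4317, -0.3117) tvec=(-0.0809, 0.0452, 0.6396)

Intrinsics K: fx=534.2, fy=462.6, cx=330.8, cy=230.9
Marker side s = 0.192 m; corners in marker frame (Z=0):
  M0 = (-0.0960, +0.0960, 0)
  M1 = (+0.0960, +0.0960, 0)
  M2 = (+0.0960, -0.0960, 0)
  M3 = (-0.0960, -0.0960, 0)
Detected image corners:
  c0 = (235.470144, 326.325699) px
  c1 = (363.304139, 311.504913) px
  c2 = (298.461752, 183.966378) px
  c3 = (167.130108, 217.581206) px
Planar DLT: solve 8×8 A·h = b for H (H[2,2]=1):
  H  [+481.94214 +483.80349 +263.22909]
  H  [-311.72753 +745.06171 +263.59123]
  H  [-0.72351 +0.51239 +1.00000]
B = K⁻¹H; ‖b₁‖=1.563433, ‖b₂‖=1.563433; λ = 2/(‖b₁‖+‖b₂‖) = 0.639618, sign → tz>0 ⇒ λ=+0.639618
r₁ = λ·B[:,0] = (+0.86362,-0.20003,-0.46277); r₂ = λ·B[:,1] = (+0.37633,+0.86658,+0.32773)
r₃ = r₁×r₂ = (+0.33547,-0.45719,+0.82367); SVD([r₁ r₂ r₃]) → R = UVᵀ:
  R  [+0.86362 +0.37633 +0.33547]
  R  [-0.20003 +0.86658 -0.45719]
  R  [-0.46277 +0.32773 +0.82367]
t = (-0.08091, +0.04520, +0.63962) m
tr R = 2.553871; θ = arccos((tr R − 1)/2) = 0.681013 rad = 39.019°
axis k = ((R−Rᵀ)₃₂, (R−Rᵀ)₁₃, (R−Rᵀ)₂₁) / (2 sinθ) = (+0.623368, +0.633951, -0.457732)
rvec = θ·k = (+0.424522, +0.431729, -0.311721)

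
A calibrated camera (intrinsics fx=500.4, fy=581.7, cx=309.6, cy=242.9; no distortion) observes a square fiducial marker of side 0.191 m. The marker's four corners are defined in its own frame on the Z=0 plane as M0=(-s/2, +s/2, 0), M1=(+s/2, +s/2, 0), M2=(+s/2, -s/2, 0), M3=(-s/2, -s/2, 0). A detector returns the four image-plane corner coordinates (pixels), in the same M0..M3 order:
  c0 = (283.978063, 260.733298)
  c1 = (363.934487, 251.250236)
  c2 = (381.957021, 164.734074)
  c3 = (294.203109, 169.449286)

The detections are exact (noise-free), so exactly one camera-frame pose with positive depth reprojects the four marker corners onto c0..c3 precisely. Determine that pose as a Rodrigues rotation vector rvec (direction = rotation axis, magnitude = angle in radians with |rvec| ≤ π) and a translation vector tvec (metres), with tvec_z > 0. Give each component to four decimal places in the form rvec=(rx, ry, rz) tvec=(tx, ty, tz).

Intrinsics K: fx=500.4, fy=581.7, cx=309.6, cy=242.9
Marker side s = 0.191 m; corners in marker frame (Z=0):
  M0 = (-0.0955, +0.0955, 0)
  M1 = (+0.0955, +0.0955, 0)
  M2 = (+0.0955, -0.0955, 0)
  M3 = (-0.0955, -0.0955, 0)
Detected image corners:
  c0 = (283.978063, 260.733298) px
  c1 = (363.934487, 251.250236) px
  c2 = (381.957021, 164.734074) px
  c3 = (294.203109, 169.449286) px
Planar DLT: solve 8×8 A·h = b for H (H[2,2]=1):
  H  [+545.23631 +104.64243 +331.95047]
  H  [+30.73202 +579.59266 +213.73021]
  H  [+0.32403 +0.54142 +1.00000]
B = K⁻¹H; ‖b₁‖=0.949913, ‖b₂‖=0.949913; λ = 2/(‖b₁‖+‖b₂‖) = 1.052727, sign → tz>0 ⇒ λ=+1.052727
r₁ = λ·B[:,0] = (+0.93600,-0.08682,+0.34111); r₂ = λ·B[:,1] = (-0.13250,+0.81091,+0.56997)
r₃ = r₁×r₂ = (-0.32610,-0.57869,+0.74751); SVD([r₁ r₂ r₃]) → R = UVᵀ:
  R  [+0.93600 -0.13250 -0.32610]
  R  [-0.08682 +0.81091 -0.57869]
  R  [+0.34111 +0.56997 +0.74751]
t = (+0.04702, -0.05279, +1.05273) m
tr R = 2.494428; θ = arccos((tr R − 1)/2) = 0.726936 rad = 41.650°
axis k = ((R−Rᵀ)₃₂, (R−Rᵀ)₁₃, (R−Rᵀ)₂₁) / (2 sinθ) = (+0.864197, -0.501979, +0.034366)
rvec = θ·k = (+0.628216, -0.364906, +0.024982)

rvec=(0.6282, -0.3649, 0.0250) tvec=(0.0470, -0.0528, 1.0527)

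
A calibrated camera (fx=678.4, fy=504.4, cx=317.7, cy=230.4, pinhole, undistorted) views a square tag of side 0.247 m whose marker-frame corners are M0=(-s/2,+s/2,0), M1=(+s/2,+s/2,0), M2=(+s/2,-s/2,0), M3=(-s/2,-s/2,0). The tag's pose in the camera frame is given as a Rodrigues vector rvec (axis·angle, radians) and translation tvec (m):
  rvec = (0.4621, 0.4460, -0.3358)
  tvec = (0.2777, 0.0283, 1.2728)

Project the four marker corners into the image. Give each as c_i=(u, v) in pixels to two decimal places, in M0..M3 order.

c0=(427.54, 288.43) c1=(551.41, 273.25) c2=(510.61, 186.56) c3=(382.17, 210.77)

Intrinsics K: fx=678.4, fy=504.4, cx=317.7, cy=230.4
Marker side s = 0.247 m; corners in marker frame (Z=0):
  M0 = (-0.1235, +0.1235, 0)
  M1 = (+0.1235, +0.1235, 0)
  M2 = (+0.1235, -0.1235, 0)
  M3 = (-0.1235, -0.1235, 0)
rvec = (0.4621, 0.4460, -0.3358), |rvec| = θ = 0.72472 rad = 41.523°
Rodrigues: sinθ=0.66292, 1−cosθ=0.25131; R = I + sinθ·[k]× + (1−cosθ)·[k]×²:
    [+0.85086 +0.40578 +0.33372]
    [-0.20855 +0.84387 -0.49436]
    [-0.48222 +0.35104 +0.80264]
t = (0.2777, 0.0283, 1.2728) m
M0: Pc = R·M0+t = (+0.22273, +0.15827, +1.37571); u = 678.4·(+0.22273)/1.37571 + 317.7 = 427.5358, v = 504.4·(+0.15827)/1.37571 + 230.4 = 288.4307
M1: Pc = R·M1+t = (+0.43290, +0.10676, +1.25660); u = 678.4·(+0.43290)/1.25660 + 317.7 = 551.4076, v = 504.4·(+0.10676)/1.25660 + 230.4 = 273.2542
M2: Pc = R·M2+t = (+0.33267, -0.10167, +1.16989); u = 678.4·(+0.33267)/1.16989 + 317.7 = 510.6079, v = 504.4·(-0.10167)/1.16989 + 230.4 = 186.5633
M3: Pc = R·M3+t = (+0.12250, -0.05016, +1.28900); u = 678.4·(+0.12250)/1.28900 + 317.7 = 382.1737, v = 504.4·(-0.05016)/1.28900 + 230.4 = 210.7712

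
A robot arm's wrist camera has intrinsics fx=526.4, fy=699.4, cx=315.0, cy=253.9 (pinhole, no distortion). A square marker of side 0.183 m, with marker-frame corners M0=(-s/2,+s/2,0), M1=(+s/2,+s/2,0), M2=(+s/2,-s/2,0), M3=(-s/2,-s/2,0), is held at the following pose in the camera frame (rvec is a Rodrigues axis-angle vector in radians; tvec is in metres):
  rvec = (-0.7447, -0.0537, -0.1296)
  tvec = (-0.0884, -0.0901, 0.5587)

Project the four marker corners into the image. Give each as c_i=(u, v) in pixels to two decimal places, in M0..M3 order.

Intrinsics K: fx=526.4, fy=699.4, cx=315.0, cy=253.9
Marker side s = 0.183 m; corners in marker frame (Z=0):
  M0 = (-0.0915, +0.0915, 0)
  M1 = (+0.0915, +0.0915, 0)
  M2 = (+0.0915, -0.0915, 0)
  M3 = (-0.0915, -0.0915, 0)
rvec = (-0.7447, -0.0537, -0.1296), |rvec| = θ = 0.75780 rad = 43.419°
Rodrigues: sinθ=0.68732, 1−cosθ=0.27365; R = I + sinθ·[k]× + (1−cosθ)·[k]×²:
    [+0.99062 +0.13660 -0.00271]
    [-0.09849 +0.72773 +0.67876]
    [+0.09470 -0.67213 +0.73436]
t = (-0.0884, -0.0901, 0.5587) m
M0: Pc = R·M0+t = (-0.16654, -0.01450, +0.48854); u = 526.4·(-0.16654)/0.48854 + 315.0 = 135.5493, v = 699.4·(-0.01450)/0.48854 + 253.9 = 233.1397
M1: Pc = R·M1+t = (+0.01474, -0.03253, +0.50587); u = 526.4·(+0.01474)/0.50587 + 315.0 = 330.3396, v = 699.4·(-0.03253)/0.50587 + 253.9 = 208.9315
M2: Pc = R·M2+t = (-0.01026, -0.16570, +0.62886); u = 526.4·(-0.01026)/0.62886 + 315.0 = 306.4140, v = 699.4·(-0.16570)/0.62886 + 253.9 = 69.6159
M3: Pc = R·M3+t = (-0.19154, -0.14767, +0.61153); u = 526.4·(-0.19154)/0.61153 + 315.0 = 150.1243, v = 699.4·(-0.14767)/0.61153 + 253.9 = 85.0072

c0=(135.55, 233.14) c1=(330.34, 208.93) c2=(306.41, 69.62) c3=(150.12, 85.01)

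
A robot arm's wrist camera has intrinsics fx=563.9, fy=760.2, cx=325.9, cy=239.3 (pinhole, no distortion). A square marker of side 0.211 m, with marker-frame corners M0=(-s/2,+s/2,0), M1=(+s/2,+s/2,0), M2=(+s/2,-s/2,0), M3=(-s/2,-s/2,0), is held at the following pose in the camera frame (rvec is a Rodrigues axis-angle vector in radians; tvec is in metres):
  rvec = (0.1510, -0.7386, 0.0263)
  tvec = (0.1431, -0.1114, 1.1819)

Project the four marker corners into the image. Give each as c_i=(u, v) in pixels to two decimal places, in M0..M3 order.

Intrinsics K: fx=563.9, fy=760.2, cx=325.9, cy=239.3
Marker side s = 0.211 m; corners in marker frame (Z=0):
  M0 = (-0.1055, +0.1055, 0)
  M1 = (+0.1055, +0.1055, 0)
  M2 = (+0.1055, -0.1055, 0)
  M3 = (-0.1055, -0.1055, 0)
rvec = (0.1510, -0.7386, 0.0263), |rvec| = θ = 0.75434 rad = 43.220°
Rodrigues: sinθ=0.68480, 1−cosθ=0.27127; R = I + sinθ·[k]× + (1−cosθ)·[k]×²:
    [+0.73960 -0.07705 -0.66863]
    [-0.02929 +0.98880 -0.14634]
    [+0.67241 +0.12782 +0.72906]
t = (0.1431, -0.1114, 1.1819) m
M0: Pc = R·M0+t = (+0.05694, -0.00399, +1.12445); u = 563.9·(+0.05694)/1.12445 + 325.9 = 354.4571, v = 760.2·(-0.00399)/1.12445 + 239.3 = 236.6018
M1: Pc = R·M1+t = (+0.21300, -0.01017, +1.26632); u = 563.9·(+0.21300)/1.26632 + 325.9 = 420.7495, v = 760.2·(-0.01017)/1.26632 + 239.3 = 233.1935
M2: Pc = R·M2+t = (+0.22926, -0.21881, +1.23935); u = 563.9·(+0.22926)/1.23935 + 325.9 = 430.2102, v = 760.2·(-0.21881)/1.23935 + 239.3 = 105.0861
M3: Pc = R·M3+t = (+0.07320, -0.21263, +1.09748); u = 563.9·(+0.07320)/1.09748 + 325.9 = 363.5117, v = 760.2·(-0.21263)/1.09748 + 239.3 = 92.0167

c0=(354.46, 236.60) c1=(420.75, 233.19) c2=(430.21, 105.09) c3=(363.51, 92.02)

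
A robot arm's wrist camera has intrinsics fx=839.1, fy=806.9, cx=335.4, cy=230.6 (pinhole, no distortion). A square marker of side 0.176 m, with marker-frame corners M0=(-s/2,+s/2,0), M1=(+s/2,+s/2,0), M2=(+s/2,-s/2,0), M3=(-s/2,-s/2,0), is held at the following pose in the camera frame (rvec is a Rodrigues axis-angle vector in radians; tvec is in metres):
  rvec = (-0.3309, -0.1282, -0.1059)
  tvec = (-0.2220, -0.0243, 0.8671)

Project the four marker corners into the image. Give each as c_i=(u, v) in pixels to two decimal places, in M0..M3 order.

Intrinsics K: fx=839.1, fy=806.9, cx=335.4, cy=230.6
Marker side s = 0.176 m; corners in marker frame (Z=0):
  M0 = (-0.0880, +0.0880, 0)
  M1 = (+0.0880, +0.0880, 0)
  M2 = (+0.0880, -0.0880, 0)
  M3 = (-0.0880, -0.0880, 0)
rvec = (-0.3309, -0.1282, -0.1059), |rvec| = θ = 0.37033 rad = 21.218°
Rodrigues: sinθ=0.36192, 1−cosθ=0.06779; R = I + sinθ·[k]× + (1−cosθ)·[k]×²:
    [+0.98633 +0.12447 -0.10797]
    [-0.08253 +0.94033 +0.33010]
    [+0.14261 -0.31668 +0.93775]
t = (-0.2220, -0.0243, 0.8671) m
M0: Pc = R·M0+t = (-0.29784, +0.06571, +0.82668); u = 839.1·(-0.29784)/0.82668 + 335.4 = 33.0819, v = 806.9·(+0.06571)/0.82668 + 230.6 = 294.7391
M1: Pc = R·M1+t = (-0.12425, +0.05119, +0.85178); u = 839.1·(-0.12425)/0.85178 + 335.4 = 213.0001, v = 806.9·(+0.05119)/0.85178 + 230.6 = 279.0897
M2: Pc = R·M2+t = (-0.14616, -0.11431, +0.90752); u = 839.1·(-0.14616)/0.90752 + 335.4 = 200.2629, v = 806.9·(-0.11431)/0.90752 + 230.6 = 128.9623
M3: Pc = R·M3+t = (-0.31975, -0.09979, +0.88242); u = 839.1·(-0.31975)/0.88242 + 335.4 = 31.3463, v = 806.9·(-0.09979)/0.88242 + 230.6 = 139.3529

c0=(33.08, 294.74) c1=(213.00, 279.09) c2=(200.26, 128.96) c3=(31.35, 139.35)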